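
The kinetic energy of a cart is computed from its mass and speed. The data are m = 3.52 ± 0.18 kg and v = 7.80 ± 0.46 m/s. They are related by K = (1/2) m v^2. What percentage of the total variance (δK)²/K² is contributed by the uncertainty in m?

(δK/K)² = (1·δm/m)² + (2·δv/v)²
  m term: (1×0.0511)² = 0.00261
  v term: (2×0.0590)² = 0.0139
Total = 0.0165. Share from m = 0.00261/0.0165 = 0.158.

15.8%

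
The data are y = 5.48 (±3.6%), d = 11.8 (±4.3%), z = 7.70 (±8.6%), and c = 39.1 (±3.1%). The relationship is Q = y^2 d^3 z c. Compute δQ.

2.58e+06

Relative error in a monomial: (δQ/Q)² = Σ (nᵢ · δxᵢ/xᵢ)².
  (2·δy/y)² = (2×0.0360)² = 0.00518;  (3·δd/d)² = (3×0.0430)² = 0.0166;  (1·δz/z)² = (1×0.0860)² = 0.00740;  (1·δc/c)² = (1×0.0310)² = 0.000961
δQ/Q = √(0.0302) = 0.174
Q = 1.49e+07, so δQ = 0.174 × 1.49e+07 = 2.58e+06.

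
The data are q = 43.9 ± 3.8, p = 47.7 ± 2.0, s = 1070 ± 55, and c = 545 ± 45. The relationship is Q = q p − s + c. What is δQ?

Let w = q·p = 2090. δw/w = √((1·δq/q)² + (1·δp/p)²) = √(0.00749 + 0.00176) = 0.0962, so δw = 201.
Q = w − s + c: δQ = √(δw² + δs² + δc²) = √(40600 + 3020 + 2020) = 214

214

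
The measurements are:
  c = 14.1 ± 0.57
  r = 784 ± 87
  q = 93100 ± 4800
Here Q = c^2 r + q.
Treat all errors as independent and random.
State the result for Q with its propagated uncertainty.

Let p = c^2·r = 1.56e+05. δp/p = √((2·δc/c)² + (1·δr/r)²) = √(0.00654 + 0.0123) = 0.137, so δp = 21400.
Q = p + q: δQ = √(δp² + δq²) = √(4.58e+08 + 2.3e+07) = 21900
Q = 2.49e+05.

(2.49 ± 0.219) × 10^5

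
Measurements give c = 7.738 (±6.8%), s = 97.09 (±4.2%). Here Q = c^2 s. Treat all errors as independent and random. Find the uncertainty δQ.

Each factor contributes (exponent × relative error)² to (δQ/Q)²:
  (2·δc/c)² = (2×0.0680)² = 0.0185;  (1·δs/s)² = (1×0.0420)² = 0.00176
δQ/Q = √(0.0203) = 0.142
Q = 5813, so δQ = 0.142 × 5813 = 827.

827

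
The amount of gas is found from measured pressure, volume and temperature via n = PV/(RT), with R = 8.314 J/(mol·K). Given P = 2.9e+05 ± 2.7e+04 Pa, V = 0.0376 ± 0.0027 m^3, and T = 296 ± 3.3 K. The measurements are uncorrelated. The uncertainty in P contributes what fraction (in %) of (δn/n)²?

(δn/n)² = (1·δP/P)² + (1·δV/V)² + (-1·δT/T)²
  P term: (1×0.0931)² = 0.00867
  V term: (1×0.0718)² = 0.00516
  T term: (-1×0.0111)² = 0.000124
Total = 0.0139. Share from P = 0.00867/0.0139 = 0.621.

62.1%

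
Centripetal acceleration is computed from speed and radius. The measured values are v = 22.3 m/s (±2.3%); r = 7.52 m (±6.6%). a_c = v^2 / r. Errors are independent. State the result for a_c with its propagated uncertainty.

66.1 ± 5.32 m/s^2

Since a_c is a product/quotient, work with relative uncertainties:
  (2·δv/v)² = (2×0.0230)² = 0.00212;  (-1·δr/r)² = (-1×0.0660)² = 0.00436
δa_c/a_c = √(0.00647) = 0.0804
a_c = 66.1 m/s^2, so δa_c = 0.0804 × 66.1 = 5.32 m/s^2.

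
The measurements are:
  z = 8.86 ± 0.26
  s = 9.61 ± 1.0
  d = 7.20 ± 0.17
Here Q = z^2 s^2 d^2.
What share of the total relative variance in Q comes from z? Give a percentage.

7.03%

(δQ/Q)² = (2·δz/z)² + (2·δs/s)² + (2·δd/d)²
  z term: (2×0.0293)² = 0.00344
  s term: (2×0.104)² = 0.0433
  d term: (2×0.0236)² = 0.00223
Total = 0.0490. Share from z = 0.00344/0.0490 = 0.0703.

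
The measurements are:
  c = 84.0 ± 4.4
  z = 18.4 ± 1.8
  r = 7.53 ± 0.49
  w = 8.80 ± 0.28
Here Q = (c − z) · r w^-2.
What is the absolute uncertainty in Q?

0.742

Let u = c − z = 65.6. δu = √(δc² + δz²) = √(19.4 + 3.24) = 4.75, so δu/u = 0.0725.
Q is then a monomial in u, r, w:
δQ/Q = √((δu/u)² + (1·δr/r)² + (-2·δw/w)²) = √(0.00525 + 0.00423 + 0.00405) = 0.116
Q = 6.38, so δQ = 0.116 × 6.38 = 0.742.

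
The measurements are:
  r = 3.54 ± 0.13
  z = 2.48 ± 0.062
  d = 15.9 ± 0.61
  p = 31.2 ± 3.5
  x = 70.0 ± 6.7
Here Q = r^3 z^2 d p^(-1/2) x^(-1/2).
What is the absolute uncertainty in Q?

For a monomial Q ∝ r^3, z^2, d, p^(-1/2), x^(-1/2), fractional errors add in quadrature:
  (3·δr/r)² = (3×0.0367)² = 0.0121;  (2·δz/z)² = (2×0.0250)² = 0.00250;  (1·δd/d)² = (1×0.0384)² = 0.00147;  (−½·δp/p)² = (-0.5×0.112)² = 0.00315;  (−½·δx/x)² = (-0.5×0.0957)² = 0.00229
δQ/Q = √(0.0215) = 0.147
Q = 92.8, so δQ = 0.147 × 92.8 = 13.6.

13.6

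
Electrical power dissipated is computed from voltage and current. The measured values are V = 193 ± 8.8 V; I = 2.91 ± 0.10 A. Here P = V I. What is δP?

Each factor contributes (exponent × relative error)² to (δP/P)²:
  (1·δV/V)² = (1×0.0456)² = 0.00208;  (1·δI/I)² = (1×0.0344)² = 0.00118
δP/P = √(0.00326) = 0.0571
P = 562 W, so δP = 0.0571 × 562 = 32.1 W.

32.1 W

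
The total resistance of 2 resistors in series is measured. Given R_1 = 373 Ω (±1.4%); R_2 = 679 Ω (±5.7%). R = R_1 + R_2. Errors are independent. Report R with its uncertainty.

Sums and differences: (δR)² = Σ (cᵢ δxᵢ)².
  (δR_1)² = 27.3;  (δR_2)² = 1500
δR = √(1530) = 39.1 Ω
R = 1050 Ω.

1050 ± 39.1 Ω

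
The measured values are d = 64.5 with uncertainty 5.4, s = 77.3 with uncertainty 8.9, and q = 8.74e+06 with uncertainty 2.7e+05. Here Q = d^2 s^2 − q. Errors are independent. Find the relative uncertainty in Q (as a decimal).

Let p = d^2·s^2 = 2.49e+07. δp/p = √((2·δd/d)² + (2·δs/s)²) = √(0.0280 + 0.0530) = 0.285, so δp = 7.08e+06.
Q = p − q: δQ = √(δp² + δq²) = √(5.01e+13 + 7.29e+10) = 7.08e+06
Q = 1.61e+07, so δQ/Q = 7.08e+06/1.61e+07 = 0.439.

0.439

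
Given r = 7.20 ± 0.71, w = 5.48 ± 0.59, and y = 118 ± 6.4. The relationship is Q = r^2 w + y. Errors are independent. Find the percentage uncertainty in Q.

Let p = r^2·w = 284. δp/p = √((2·δr/r)² + (1·δw/w)²) = √(0.0389 + 0.0116) = 0.225, so δp = 63.8.
Q = p + y: δQ = √(δp² + δy²) = √(4070 + 41.0) = 64.2
Q = 402, so δQ/Q = 64.2/402 = 0.160.

16.0%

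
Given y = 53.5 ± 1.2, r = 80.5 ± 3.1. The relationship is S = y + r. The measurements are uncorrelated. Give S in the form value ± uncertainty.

For a sum/difference, combine absolute errors in quadrature:
  (δy)² = 1.44;  (δr)² = 9.61
δS = √(11.1) = 3.32
S = 134.

134 ± 3.32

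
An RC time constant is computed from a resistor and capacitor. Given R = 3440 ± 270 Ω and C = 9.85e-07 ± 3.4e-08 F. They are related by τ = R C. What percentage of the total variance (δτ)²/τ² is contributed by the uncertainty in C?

16.2%

(δτ/τ)² = (1·δR/R)² + (1·δC/C)²
  R term: (1×0.0785)² = 0.00616
  C term: (1×0.0345)² = 0.00119
Total = 0.00735. Share from C = 0.00119/0.00735 = 0.162.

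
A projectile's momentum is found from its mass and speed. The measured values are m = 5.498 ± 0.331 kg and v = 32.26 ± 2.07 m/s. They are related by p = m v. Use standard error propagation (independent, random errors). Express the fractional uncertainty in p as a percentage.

8.80%

Since p is a product/quotient, work with relative uncertainties:
  (1·δm/m)² = (1×0.0602)² = 0.00362;  (1·δv/v)² = (1×0.0642)² = 0.00412
δp/p = √(0.00774) = 0.0880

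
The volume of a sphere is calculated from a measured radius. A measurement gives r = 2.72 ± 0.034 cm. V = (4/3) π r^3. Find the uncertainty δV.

3.16 cm^3

Products/powers → add relative errors in quadrature, weighted by exponent:
  (3·δr/r)² = (3×0.0125)² = 0.00141
δV/V = √(0.00141) = 0.0375
V = 84.3 cm^3, so δV = 0.0375 × 84.3 = 3.16 cm^3.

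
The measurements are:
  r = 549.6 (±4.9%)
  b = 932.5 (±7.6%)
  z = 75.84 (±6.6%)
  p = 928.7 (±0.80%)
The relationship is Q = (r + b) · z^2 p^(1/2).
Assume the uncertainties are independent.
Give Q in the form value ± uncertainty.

(2.598 ± 0.368) × 10^8

Let u = r + b = 1482. δu = √(δr² + δb²) = √(725 + 5020) = 75.8, so δu/u = 0.0512.
Q is then a monomial in u, z, p:
δQ/Q = √((δu/u)² + (2·δz/z)² + (½·δp/p)²) = √(0.00262 + 0.0174 + 1.6e-05) = 0.142
Q = 2.598e+08, so δQ = 0.142 × 2.598e+08 = 3.68e+07.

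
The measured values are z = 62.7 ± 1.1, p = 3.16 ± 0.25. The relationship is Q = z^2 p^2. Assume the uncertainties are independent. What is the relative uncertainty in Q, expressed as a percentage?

For a monomial Q ∝ z^2, p^2, fractional errors add in quadrature:
  (2·δz/z)² = (2×0.0175)² = 0.00123;  (2·δp/p)² = (2×0.0791)² = 0.0250
δQ/Q = √(0.0263) = 0.162

16.2%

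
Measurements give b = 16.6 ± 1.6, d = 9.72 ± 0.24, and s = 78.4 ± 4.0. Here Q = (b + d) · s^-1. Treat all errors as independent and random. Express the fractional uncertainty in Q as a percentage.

7.99%

Let u = b + d = 26.3. δu = √(δb² + δd²) = √(2.56 + 0.0576) = 1.62, so δu/u = 0.0615.
Q is then a monomial in u, s:
δQ/Q = √((δu/u)² + (-1·δs/s)²) = √(0.00378 + 0.00260) = 0.0799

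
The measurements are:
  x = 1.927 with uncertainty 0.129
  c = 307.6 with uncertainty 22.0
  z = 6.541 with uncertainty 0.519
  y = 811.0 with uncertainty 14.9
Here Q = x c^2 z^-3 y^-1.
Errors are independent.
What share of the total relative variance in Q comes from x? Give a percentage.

(δQ/Q)² = (1·δx/x)² + (2·δc/c)² + (-3·δz/z)² + (-1·δy/y)²
  x term: (1×0.0669)² = 0.00448
  c term: (2×0.0715)² = 0.0205
  z term: (-3×0.0793)² = 0.0567
  y term: (-1×0.0184)² = 0.000338
Total = 0.0819. Share from x = 0.00448/0.0819 = 0.0547.

5.47%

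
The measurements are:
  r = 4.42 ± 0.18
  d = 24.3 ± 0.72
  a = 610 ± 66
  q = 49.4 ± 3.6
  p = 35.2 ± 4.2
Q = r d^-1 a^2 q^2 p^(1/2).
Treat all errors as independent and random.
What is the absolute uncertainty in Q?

For a monomial Q ∝ r, d^-1, a^2, q^2, p^(1/2), fractional errors add in quadrature:
  (1·δr/r)² = (1×0.0407)² = 0.00166;  (-1·δd/d)² = (-1×0.0296)² = 0.000878;  (2·δa/a)² = (2×0.108)² = 0.0468;  (2·δq/q)² = (2×0.0729)² = 0.0212;  (½·δp/p)² = (0.5×0.119)² = 0.00356
δQ/Q = √(0.0742) = 0.272
Q = 9.8e+08, so δQ = 0.272 × 9.8e+08 = 2.67e+08.

2.67e+08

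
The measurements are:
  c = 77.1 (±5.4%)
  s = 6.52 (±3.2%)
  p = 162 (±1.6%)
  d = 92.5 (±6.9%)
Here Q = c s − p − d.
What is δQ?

32.3

Let w = c·s = 503. δw/w = √((1·δc/c)² + (1·δs/s)²) = √(0.00292 + 0.00102) = 0.0628, so δw = 31.6.
Q = w − p − d: δQ = √(δw² + δp² + δd²) = √(996 + 6.72 + 40.7) = 32.3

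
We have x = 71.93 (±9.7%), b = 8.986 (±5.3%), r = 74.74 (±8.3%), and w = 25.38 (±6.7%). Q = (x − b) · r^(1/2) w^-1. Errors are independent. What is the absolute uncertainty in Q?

Let u = x − b = 62.94. δu = √(δx² + δb²) = √(48.7 + 0.227) = 6.99, so δu/u = 0.111.
Q is then a monomial in u, r, w:
δQ/Q = √((δu/u)² + (½·δr/r)² + (-1·δw/w)²) = √(0.0123 + 0.00172 + 0.00449) = 0.136
Q = 21.44, so δQ = 0.136 × 21.44 = 2.92.

2.92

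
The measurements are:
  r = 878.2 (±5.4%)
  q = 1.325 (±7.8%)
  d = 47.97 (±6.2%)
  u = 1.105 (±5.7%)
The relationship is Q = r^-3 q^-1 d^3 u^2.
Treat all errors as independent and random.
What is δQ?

4.25e-05

Each factor contributes (exponent × relative error)² to (δQ/Q)²:
  (-3·δr/r)² = (-3×0.0540)² = 0.0262;  (-1·δq/q)² = (-1×0.0780)² = 0.00608;  (3·δd/d)² = (3×0.0620)² = 0.0346;  (2·δu/u)² = (2×0.0570)² = 0.0130
δQ/Q = √(0.0799) = 0.283
Q = 0.0001502, so δQ = 0.283 × 0.0001502 = 4.25e-05.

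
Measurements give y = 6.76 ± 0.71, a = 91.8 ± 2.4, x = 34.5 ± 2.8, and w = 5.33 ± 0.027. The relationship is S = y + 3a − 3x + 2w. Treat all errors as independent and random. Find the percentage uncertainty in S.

5.86%

Absolute uncertainties add in quadrature for a linear combination:
  (δy)² = 0.504;  (3·δa)² = 51.8;  (3·δx)² = 70.6;  (2·δw)² = 0.00292
δS = √(123) = 11.1
S = 189, so δS/S = 11.1/189 = 0.0586.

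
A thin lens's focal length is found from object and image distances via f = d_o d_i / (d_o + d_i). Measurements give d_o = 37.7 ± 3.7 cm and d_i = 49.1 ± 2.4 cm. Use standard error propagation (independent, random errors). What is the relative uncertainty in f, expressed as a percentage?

∂f/∂d_o = (d_i/(d_o+d_i))² = 0.320;  ∂f/∂d_i = (d_o/(d_o+d_i))² = 0.189
δf = √((∂f/∂d_o · δd_o)² + (∂f/∂d_i · δd_i)²) = √(1.40 + 0.205) = 1.27 cm
f = 21.3 cm, so δf/f = 1.27/21.3 = 0.0594.

5.94%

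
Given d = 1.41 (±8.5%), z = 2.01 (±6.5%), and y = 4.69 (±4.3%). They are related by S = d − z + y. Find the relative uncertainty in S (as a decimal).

0.0657

Absolute uncertainties add in quadrature for a linear combination:
  (δd)² = 0.0144;  (δz)² = 0.0171;  (δy)² = 0.0407
δS = √(0.0721) = 0.269
S = 4.09, so δS/S = 0.269/4.09 = 0.0657.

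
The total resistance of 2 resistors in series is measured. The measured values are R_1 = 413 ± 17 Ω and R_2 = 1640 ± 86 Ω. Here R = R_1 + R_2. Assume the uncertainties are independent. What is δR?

87.7 Ω

For a sum/difference, combine absolute errors in quadrature:
  (δR_1)² = 289;  (δR_2)² = 7400
δR = √(7680) = 87.7 Ω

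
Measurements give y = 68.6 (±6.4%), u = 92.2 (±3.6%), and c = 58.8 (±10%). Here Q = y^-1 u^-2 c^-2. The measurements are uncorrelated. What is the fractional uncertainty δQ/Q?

0.222

For a monomial Q ∝ y^-1, u^-2, c^-2, fractional errors add in quadrature:
  (-1·δy/y)² = (-1×0.0640)² = 0.00410;  (-2·δu/u)² = (-2×0.0360)² = 0.00518;  (-2·δc/c)² = (-2×0.100)² = 0.0400
δQ/Q = √(0.0493) = 0.222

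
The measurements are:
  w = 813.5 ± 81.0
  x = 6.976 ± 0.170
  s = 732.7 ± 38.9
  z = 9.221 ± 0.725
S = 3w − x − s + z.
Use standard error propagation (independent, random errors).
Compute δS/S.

0.144

Sums and differences: (δS)² = Σ (cᵢ δxᵢ)².
  (3·δw)² = 59000;  (δx)² = 0.0289;  (δs)² = 1510;  (δz)² = 0.526
δS = √(60600) = 246
S = 1710, so δS/S = 246/1710 = 0.144.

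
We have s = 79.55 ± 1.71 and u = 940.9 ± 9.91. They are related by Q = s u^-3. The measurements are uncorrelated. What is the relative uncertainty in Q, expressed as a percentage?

3.82%

Relative error in a monomial: (δQ/Q)² = Σ (nᵢ · δxᵢ/xᵢ)².
  (1·δs/s)² = (1×0.0215)² = 0.000462;  (-3·δu/u)² = (-3×0.0105)² = 0.000998
δQ/Q = √(0.00146) = 0.0382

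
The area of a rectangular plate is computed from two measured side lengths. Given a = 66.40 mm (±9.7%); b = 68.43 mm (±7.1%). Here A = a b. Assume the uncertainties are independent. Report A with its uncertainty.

4544 ± 546 mm^2

For a monomial A ∝ a, b, fractional errors add in quadrature:
  (1·δa/a)² = (1×0.0970)² = 0.00941;  (1·δb/b)² = (1×0.0710)² = 0.00504
δA/A = √(0.0144) = 0.120
A = 4544 mm^2, so δA = 0.120 × 4544 = 546 mm^2.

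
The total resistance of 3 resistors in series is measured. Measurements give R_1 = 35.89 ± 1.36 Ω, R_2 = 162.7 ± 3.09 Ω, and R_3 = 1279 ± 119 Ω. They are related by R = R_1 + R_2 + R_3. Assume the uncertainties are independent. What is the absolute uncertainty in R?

119 Ω

Sums and differences: (δR)² = Σ (cᵢ δxᵢ)².
  (δR_1)² = 1.85;  (δR_2)² = 9.55;  (δR_3)² = 14200
δR = √(14200) = 119 Ω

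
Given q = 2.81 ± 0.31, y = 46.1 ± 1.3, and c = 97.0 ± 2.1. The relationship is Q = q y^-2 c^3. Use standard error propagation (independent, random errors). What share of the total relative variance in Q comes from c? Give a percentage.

21.6%

(δQ/Q)² = (1·δq/q)² + (-2·δy/y)² + (3·δc/c)²
  q term: (1×0.110)² = 0.0122
  y term: (-2×0.0282)² = 0.00318
  c term: (3×0.0216)² = 0.00422
Total = 0.0196. Share from c = 0.00422/0.0196 = 0.216.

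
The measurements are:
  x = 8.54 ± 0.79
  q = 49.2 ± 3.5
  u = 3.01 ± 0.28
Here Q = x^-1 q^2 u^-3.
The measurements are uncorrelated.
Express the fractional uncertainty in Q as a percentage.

32.7%

Relative error in a monomial: (δQ/Q)² = Σ (nᵢ · δxᵢ/xᵢ)².
  (-1·δx/x)² = (-1×0.0925)² = 0.00856;  (2·δq/q)² = (2×0.0711)² = 0.0202;  (-3·δu/u)² = (-3×0.0930)² = 0.0779
δQ/Q = √(0.107) = 0.327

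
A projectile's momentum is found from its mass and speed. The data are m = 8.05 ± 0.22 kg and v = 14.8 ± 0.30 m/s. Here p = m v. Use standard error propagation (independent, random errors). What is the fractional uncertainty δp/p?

0.0340

Relative error in a monomial: (δp/p)² = Σ (nᵢ · δxᵢ/xᵢ)².
  (1·δm/m)² = (1×0.0273)² = 0.000747;  (1·δv/v)² = (1×0.0203)² = 0.000411
δp/p = √(0.00116) = 0.0340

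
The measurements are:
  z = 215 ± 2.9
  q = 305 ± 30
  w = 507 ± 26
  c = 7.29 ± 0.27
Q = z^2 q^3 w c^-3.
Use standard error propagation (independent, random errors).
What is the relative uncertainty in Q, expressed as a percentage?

Since Q is a product/quotient, work with relative uncertainties:
  (2·δz/z)² = (2×0.0135)² = 0.000728;  (3·δq/q)² = (3×0.0984)² = 0.0871;  (1·δw/w)² = (1×0.0513)² = 0.00263;  (-3·δc/c)² = (-3×0.0370)² = 0.0123
δQ/Q = √(0.103) = 0.321

32.1%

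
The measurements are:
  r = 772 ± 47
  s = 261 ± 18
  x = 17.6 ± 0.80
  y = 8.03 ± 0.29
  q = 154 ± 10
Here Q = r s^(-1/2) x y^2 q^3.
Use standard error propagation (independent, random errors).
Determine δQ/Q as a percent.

22.4%

Each factor contributes (exponent × relative error)² to (δQ/Q)²:
  (1·δr/r)² = (1×0.0609)² = 0.00371;  (−½·δs/s)² = (-0.5×0.0690)² = 0.00119;  (1·δx/x)² = (1×0.0455)² = 0.00207;  (2·δy/y)² = (2×0.0361)² = 0.00522;  (3·δq/q)² = (3×0.0649)² = 0.0379
δQ/Q = √(0.0501) = 0.224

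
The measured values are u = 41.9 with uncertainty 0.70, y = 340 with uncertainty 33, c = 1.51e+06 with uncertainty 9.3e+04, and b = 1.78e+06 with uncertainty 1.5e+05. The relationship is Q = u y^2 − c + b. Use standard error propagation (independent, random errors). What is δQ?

9.6e+05

Let p = u·y^2 = 4.84e+06. δp/p = √((1·δu/u)² + (2·δy/y)²) = √(0.000279 + 0.0377) = 0.195, so δp = 9.44e+05.
Q = p − c + b: δQ = √(δp² + δc² + δb²) = √(8.91e+11 + 8.65e+09 + 2.25e+10) = 9.6e+05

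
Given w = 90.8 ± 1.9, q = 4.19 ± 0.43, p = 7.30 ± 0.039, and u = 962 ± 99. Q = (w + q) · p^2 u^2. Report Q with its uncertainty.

(4.68 ± 0.970) × 10^9

Let h = w + q = 95.0. δh = √(δw² + δq²) = √(3.61 + 0.185) = 1.95, so δh/h = 0.0205.
Q is then a monomial in h, p, u:
δQ/Q = √((δh/h)² + (2·δp/p)² + (2·δu/u)²) = √(0.000421 + 0.000114 + 0.0424) = 0.207
Q = 4.68e+09, so δQ = 0.207 × 4.68e+09 = 9.7e+08.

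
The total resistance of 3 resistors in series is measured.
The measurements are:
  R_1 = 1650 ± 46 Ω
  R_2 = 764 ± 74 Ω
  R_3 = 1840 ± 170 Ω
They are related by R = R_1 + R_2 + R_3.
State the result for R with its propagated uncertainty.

For a sum/difference, combine absolute errors in quadrature:
  (δR_1)² = 2120;  (δR_2)² = 5480;  (δR_3)² = 28900
δR = √(36500) = 191 Ω
R = 4250 Ω.

4250 ± 191 Ω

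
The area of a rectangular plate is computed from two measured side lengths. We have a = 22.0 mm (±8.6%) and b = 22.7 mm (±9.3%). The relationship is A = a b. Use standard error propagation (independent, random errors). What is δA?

Since A is a product/quotient, work with relative uncertainties:
  (1·δa/a)² = (1×0.0860)² = 0.00740;  (1·δb/b)² = (1×0.0930)² = 0.00865
δA/A = √(0.0160) = 0.127
A = 499 mm^2, so δA = 0.127 × 499 = 63.3 mm^2.

63.3 mm^2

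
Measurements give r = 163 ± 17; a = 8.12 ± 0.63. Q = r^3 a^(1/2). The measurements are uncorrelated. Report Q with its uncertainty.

(1.23 ± 0.389) × 10^7

Each factor contributes (exponent × relative error)² to (δQ/Q)²:
  (3·δr/r)² = (3×0.104)² = 0.0979;  (½·δa/a)² = (0.5×0.0776)² = 0.00150
δQ/Q = √(0.0994) = 0.315
Q = 1.23e+07, so δQ = 0.315 × 1.23e+07 = 3.89e+06.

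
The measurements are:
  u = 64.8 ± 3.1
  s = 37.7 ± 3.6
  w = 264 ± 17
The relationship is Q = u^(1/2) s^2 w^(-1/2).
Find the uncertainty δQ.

Each factor contributes (exponent × relative error)² to (δQ/Q)²:
  (½·δu/u)² = (0.5×0.0478)² = 0.000572;  (2·δs/s)² = (2×0.0955)² = 0.0365;  (−½·δw/w)² = (-0.5×0.0644)² = 0.00104
δQ/Q = √(0.0381) = 0.195
Q = 704, so δQ = 0.195 × 704 = 137.

137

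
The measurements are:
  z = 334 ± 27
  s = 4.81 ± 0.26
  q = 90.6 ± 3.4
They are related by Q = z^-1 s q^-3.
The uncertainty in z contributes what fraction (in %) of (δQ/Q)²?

29.5%

(δQ/Q)² = (-1·δz/z)² + (1·δs/s)² + (-3·δq/q)²
  z term: (-1×0.0808)² = 0.00653
  s term: (1×0.0541)² = 0.00292
  q term: (-3×0.0375)² = 0.0127
Total = 0.0221. Share from z = 0.00653/0.0221 = 0.295.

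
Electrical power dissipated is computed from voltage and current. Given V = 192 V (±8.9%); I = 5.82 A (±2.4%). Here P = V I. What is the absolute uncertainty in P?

103 W

P is a product of powers, so relative uncertainties combine in quadrature:
  (1·δV/V)² = (1×0.0890)² = 0.00792;  (1·δI/I)² = (1×0.0240)² = 0.000576
δP/P = √(0.00850) = 0.0922
P = 1120 W, so δP = 0.0922 × 1120 = 103 W.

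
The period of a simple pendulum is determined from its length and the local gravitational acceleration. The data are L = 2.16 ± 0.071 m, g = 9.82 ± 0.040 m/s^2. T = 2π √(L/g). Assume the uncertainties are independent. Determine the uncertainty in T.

For a monomial T ∝ L^(1/2), g^(-1/2), fractional errors add in quadrature:
  (½·δL/L)² = (0.5×0.0329)² = 0.000270;  (−½·δg/g)² = (-0.5×0.00407)² = 4.15e-06
δT/T = √(0.000274) = 0.0166
T = 2.95 s, so δT = 0.0166 × 2.95 = 0.0488 s.

0.0488 s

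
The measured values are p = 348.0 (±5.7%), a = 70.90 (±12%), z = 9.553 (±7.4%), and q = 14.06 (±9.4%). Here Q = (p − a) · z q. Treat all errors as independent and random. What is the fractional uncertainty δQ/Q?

Let u = p − a = 277.1. δu = √(δp² + δa²) = √(393 + 72.4) = 21.6, so δu/u = 0.0779.
Q is then a monomial in u, z, q:
δQ/Q = √((δu/u)² + (1·δz/z)² + (1·δq/q)²) = √(0.00607 + 0.00548 + 0.00884) = 0.143

0.143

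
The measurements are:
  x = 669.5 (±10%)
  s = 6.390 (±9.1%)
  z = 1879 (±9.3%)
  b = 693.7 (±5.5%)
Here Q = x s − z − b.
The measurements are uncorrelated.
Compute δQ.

605

Let p = x·s = 4278. δp/p = √((1·δx/x)² + (1·δs/s)²) = √(0.0100 + 0.00828) = 0.135, so δp = 578.
Q = p − z − b: δQ = √(δp² + δz² + δb²) = √(3.35e+05 + 30500 + 1460) = 605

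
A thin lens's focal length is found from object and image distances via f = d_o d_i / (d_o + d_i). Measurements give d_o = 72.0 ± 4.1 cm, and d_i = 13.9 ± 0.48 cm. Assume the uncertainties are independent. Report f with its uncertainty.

∂f/∂d_o = (d_i/(d_o+d_i))² = 0.0262;  ∂f/∂d_i = (d_o/(d_o+d_i))² = 0.703
δf = √((∂f/∂d_o · δd_o)² + (∂f/∂d_i · δd_i)²) = √(0.0115 + 0.114) = 0.354 cm
f = 11.7 cm.

11.7 ± 0.354 cm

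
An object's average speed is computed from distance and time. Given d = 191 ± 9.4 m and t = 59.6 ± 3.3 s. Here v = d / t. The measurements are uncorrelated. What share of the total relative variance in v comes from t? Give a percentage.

55.9%

(δv/v)² = (1·δd/d)² + (-1·δt/t)²
  d term: (1×0.0492)² = 0.00242
  t term: (-1×0.0554)² = 0.00307
Total = 0.00549. Share from t = 0.00307/0.00549 = 0.559.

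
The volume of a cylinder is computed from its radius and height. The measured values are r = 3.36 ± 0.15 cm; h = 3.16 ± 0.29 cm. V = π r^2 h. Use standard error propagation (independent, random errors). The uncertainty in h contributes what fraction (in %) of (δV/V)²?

(δV/V)² = (2·δr/r)² + (1·δh/h)²
  r term: (2×0.0446)² = 0.00797
  h term: (1×0.0918)² = 0.00842
Total = 0.0164. Share from h = 0.00842/0.0164 = 0.514.

51.4%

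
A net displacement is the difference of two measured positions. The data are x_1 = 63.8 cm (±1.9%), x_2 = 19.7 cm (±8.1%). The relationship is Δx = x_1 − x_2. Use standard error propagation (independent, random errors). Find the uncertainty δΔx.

For a sum/difference, combine absolute errors in quadrature:
  (δx_1)² = 1.47;  (δx_2)² = 2.55
δΔx = √(4.02) = 2.00 cm

2.00 cm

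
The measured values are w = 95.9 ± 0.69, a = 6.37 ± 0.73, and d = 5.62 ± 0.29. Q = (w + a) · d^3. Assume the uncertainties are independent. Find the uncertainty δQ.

2820

Let u = w + a = 102. δu = √(δw² + δa²) = √(0.476 + 0.533) = 1.00, so δu/u = 0.00982.
Q is then a monomial in u, d:
δQ/Q = √((δu/u)² + (3·δd/d)²) = √(9.65e-05 + 0.0240) = 0.155
Q = 18200, so δQ = 0.155 × 18200 = 2820.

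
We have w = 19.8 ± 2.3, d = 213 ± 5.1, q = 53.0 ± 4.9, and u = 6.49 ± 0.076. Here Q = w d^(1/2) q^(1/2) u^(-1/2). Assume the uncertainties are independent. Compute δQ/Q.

0.126

Relative error in a monomial: (δQ/Q)² = Σ (nᵢ · δxᵢ/xᵢ)².
  (1·δw/w)² = (1×0.116)² = 0.0135;  (½·δd/d)² = (0.5×0.0239)² = 0.000143;  (½·δq/q)² = (0.5×0.0925)² = 0.00214;  (−½·δu/u)² = (-0.5×0.0117)² = 3.43e-05
δQ/Q = √(0.0158) = 0.126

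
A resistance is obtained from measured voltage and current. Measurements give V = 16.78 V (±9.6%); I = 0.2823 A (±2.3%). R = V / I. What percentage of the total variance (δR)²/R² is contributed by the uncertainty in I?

5.43%

(δR/R)² = (1·δV/V)² + (-1·δI/I)²
  V term: (1×0.0960)² = 0.00922
  I term: (-1×0.0230)² = 0.000529
Total = 0.00975. Share from I = 0.000529/0.00975 = 0.0543.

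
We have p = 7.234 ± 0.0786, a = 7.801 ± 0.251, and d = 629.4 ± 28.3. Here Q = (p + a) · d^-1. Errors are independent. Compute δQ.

0.00115

Let u = p + a = 15.04. δu = √(δp² + δa²) = √(0.00618 + 0.0630) = 0.263, so δu/u = 0.0175.
Q is then a monomial in u, d:
δQ/Q = √((δu/u)² + (-1·δd/d)²) = √(0.000306 + 0.00202) = 0.0482
Q = 0.02389, so δQ = 0.0482 × 0.02389 = 0.00115.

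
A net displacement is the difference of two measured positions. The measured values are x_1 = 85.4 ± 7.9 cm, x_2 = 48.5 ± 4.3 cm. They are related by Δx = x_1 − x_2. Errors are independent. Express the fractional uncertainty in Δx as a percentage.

24.4%

Sums and differences: (δΔx)² = Σ (cᵢ δxᵢ)².
  (δx_1)² = 62.4;  (δx_2)² = 18.5
δΔx = √(80.9) = 8.99 cm
Δx = 36.9 cm, so δΔx/Δx = 8.99/36.9 = 0.244.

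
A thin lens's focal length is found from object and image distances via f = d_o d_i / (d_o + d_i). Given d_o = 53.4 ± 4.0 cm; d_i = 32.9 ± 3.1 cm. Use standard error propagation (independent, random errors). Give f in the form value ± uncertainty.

20.4 ± 1.32 cm

∂f/∂d_o = (d_i/(d_o+d_i))² = 0.145;  ∂f/∂d_i = (d_o/(d_o+d_i))² = 0.383
δf = √((∂f/∂d_o · δd_o)² + (∂f/∂d_i · δd_i)²) = √(0.338 + 1.41) = 1.32 cm
f = 20.4 cm.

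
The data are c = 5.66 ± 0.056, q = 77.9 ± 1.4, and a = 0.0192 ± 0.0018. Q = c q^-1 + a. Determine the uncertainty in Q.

0.00234

Let p = c·q^-1 = 0.0727. δp/p = √((1·δc/c)² + (-1·δq/q)²) = √(9.79e-05 + 0.000323) = 0.0205, so δp = 0.00149.
Q = p + a: δQ = √(δp² + δa²) = √(2.22e-06 + 3.24e-06) = 0.00234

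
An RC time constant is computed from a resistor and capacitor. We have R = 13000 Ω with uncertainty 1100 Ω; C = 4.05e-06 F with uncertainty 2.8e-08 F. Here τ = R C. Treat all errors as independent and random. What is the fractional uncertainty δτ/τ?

τ is a product of powers, so relative uncertainties combine in quadrature:
  (1·δR/R)² = (1×0.0846)² = 0.00716;  (1·δC/C)² = (1×0.00691)² = 4.78e-05
δτ/τ = √(0.00721) = 0.0849

0.0849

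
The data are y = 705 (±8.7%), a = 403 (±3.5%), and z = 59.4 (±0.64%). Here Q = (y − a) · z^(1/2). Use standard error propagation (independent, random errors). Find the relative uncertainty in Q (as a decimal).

0.208

Let u = y − a = 302. δu = √(δy² + δa²) = √(3760 + 199) = 62.9, so δu/u = 0.208.
Q is then a monomial in u, z:
δQ/Q = √((δu/u)² + (½·δz/z)²) = √(0.0434 + 1.02e-05) = 0.208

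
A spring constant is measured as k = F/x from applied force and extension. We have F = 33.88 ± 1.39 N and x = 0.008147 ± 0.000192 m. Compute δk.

Products/powers → add relative errors in quadrature, weighted by exponent:
  (1·δF/F)² = (1×0.0410)² = 0.00168;  (-1·δx/x)² = (-1×0.0236)² = 0.000555
δk/k = √(0.00224) = 0.0473
k = 4159 N/m, so δk = 0.0473 × 4159 = 197 N/m.

197 N/m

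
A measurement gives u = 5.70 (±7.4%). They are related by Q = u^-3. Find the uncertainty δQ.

0.00120

Q ∝ u^-3, so δQ/Q = |-3| · δu/u = 3 × 0.0740 = 0.222.
Q = 0.00540, so δQ = 0.222 × 0.00540 = 0.00120.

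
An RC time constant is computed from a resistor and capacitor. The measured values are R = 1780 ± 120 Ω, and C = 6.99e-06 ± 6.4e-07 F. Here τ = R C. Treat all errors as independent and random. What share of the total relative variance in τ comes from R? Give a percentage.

35.2%

(δτ/τ)² = (1·δR/R)² + (1·δC/C)²
  R term: (1×0.0674)² = 0.00454
  C term: (1×0.0916)² = 0.00838
Total = 0.0129. Share from R = 0.00454/0.0129 = 0.352.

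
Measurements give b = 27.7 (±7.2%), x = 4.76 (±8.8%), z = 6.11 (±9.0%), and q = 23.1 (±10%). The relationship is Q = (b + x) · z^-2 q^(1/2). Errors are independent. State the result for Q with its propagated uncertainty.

4.18 ± 0.824

Let u = b + x = 32.5. δu = √(δb² + δx²) = √(3.98 + 0.175) = 2.04, so δu/u = 0.0628.
Q is then a monomial in u, z, q:
δQ/Q = √((δu/u)² + (-2·δz/z)² + (½·δq/q)²) = √(0.00394 + 0.0324 + 0.00250) = 0.197
Q = 4.18, so δQ = 0.197 × 4.18 = 0.824.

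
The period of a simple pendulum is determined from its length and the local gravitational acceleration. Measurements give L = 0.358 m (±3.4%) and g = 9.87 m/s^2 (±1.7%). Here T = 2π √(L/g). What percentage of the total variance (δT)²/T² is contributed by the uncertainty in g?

20.0%

(δT/T)² = (½·δL/L)² + (−½·δg/g)²
  L term: (0.5×0.0340)² = 0.000289
  g term: (-0.5×0.0170)² = 7.23e-05
Total = 0.000361. Share from g = 7.23e-05/0.000361 = 0.200.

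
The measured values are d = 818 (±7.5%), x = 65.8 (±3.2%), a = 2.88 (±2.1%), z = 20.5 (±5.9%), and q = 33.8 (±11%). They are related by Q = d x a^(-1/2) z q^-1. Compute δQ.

Relative error in a monomial: (δQ/Q)² = Σ (nᵢ · δxᵢ/xᵢ)².
  (1·δd/d)² = (1×0.0750)² = 0.00562;  (1·δx/x)² = (1×0.0320)² = 0.00102;  (−½·δa/a)² = (-0.5×0.0210)² = 0.000110;  (1·δz/z)² = (1×0.0590)² = 0.00348;  (-1·δq/q)² = (-1×0.110)² = 0.0121
δQ/Q = √(0.0223) = 0.149
Q = 19200, so δQ = 0.149 × 19200 = 2880.

2880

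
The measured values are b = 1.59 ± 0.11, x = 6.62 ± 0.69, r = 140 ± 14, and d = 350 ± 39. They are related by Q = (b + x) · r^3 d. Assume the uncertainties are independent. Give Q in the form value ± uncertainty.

Let u = b + x = 8.21. δu = √(δb² + δx²) = √(0.0121 + 0.476) = 0.699, so δu/u = 0.0851.
Q is then a monomial in u, r, d:
δQ/Q = √((δu/u)² + (3·δr/r)² + (1·δd/d)²) = √(0.00724 + 0.0900 + 0.0124) = 0.331
Q = 7.88e+09, so δQ = 0.331 × 7.88e+09 = 2.61e+09.

(7.88 ± 2.61) × 10^9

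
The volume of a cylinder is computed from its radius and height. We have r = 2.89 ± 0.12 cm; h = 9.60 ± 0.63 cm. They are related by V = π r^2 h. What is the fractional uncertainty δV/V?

V is a product of powers, so relative uncertainties combine in quadrature:
  (2·δr/r)² = (2×0.0415)² = 0.00690;  (1·δh/h)² = (1×0.0656)² = 0.00431
δV/V = √(0.0112) = 0.106

0.106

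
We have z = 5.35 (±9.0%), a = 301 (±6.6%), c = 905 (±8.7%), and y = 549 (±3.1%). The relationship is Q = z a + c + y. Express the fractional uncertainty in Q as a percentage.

Let p = z·a = 1610. δp/p = √((1·δz/z)² + (1·δa/a)²) = √(0.00810 + 0.00436) = 0.112, so δp = 180.
Q = p + c + y: δQ = √(δp² + δc² + δy²) = √(32300 + 6200 + 290) = 197
Q = 3060, so δQ/Q = 197/3060 = 0.0643.

6.43%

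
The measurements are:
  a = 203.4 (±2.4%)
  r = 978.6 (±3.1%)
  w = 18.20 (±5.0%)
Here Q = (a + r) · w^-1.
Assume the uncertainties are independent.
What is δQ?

3.66

Let u = a + r = 1182. δu = √(δa² + δr²) = √(23.8 + 920) = 30.7, so δu/u = 0.0260.
Q is then a monomial in u, w:
δQ/Q = √((δu/u)² + (-1·δw/w)²) = √(0.000676 + 0.00250) = 0.0564
Q = 64.95, so δQ = 0.0564 × 64.95 = 3.66.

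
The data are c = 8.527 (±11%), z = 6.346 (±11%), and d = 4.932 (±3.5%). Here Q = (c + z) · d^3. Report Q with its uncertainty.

Let u = c + z = 14.87. δu = √(δc² + δz²) = √(0.880 + 0.487) = 1.17, so δu/u = 0.0786.
Q is then a monomial in u, d:
δQ/Q = √((δu/u)² + (3·δd/d)²) = √(0.00618 + 0.0110) = 0.131
Q = 1784, so δQ = 0.131 × 1784 = 234.

1784 ± 234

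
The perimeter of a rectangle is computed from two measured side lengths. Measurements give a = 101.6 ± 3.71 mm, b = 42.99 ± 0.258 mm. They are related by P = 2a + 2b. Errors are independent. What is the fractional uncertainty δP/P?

0.0257

Each term contributes (cᵢ δxᵢ)² to (δP)²:
  (2·δa)² = 55.1;  (2·δb)² = 0.266
δP = √(55.3) = 7.44 mm
P = 289.2 mm, so δP/P = 7.44/289.2 = 0.0257.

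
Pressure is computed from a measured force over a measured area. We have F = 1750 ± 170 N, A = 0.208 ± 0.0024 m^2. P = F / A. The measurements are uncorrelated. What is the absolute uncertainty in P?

823 Pa

Products/powers → add relative errors in quadrature, weighted by exponent:
  (1·δF/F)² = (1×0.0971)² = 0.00944;  (-1·δA/A)² = (-1×0.0115)² = 0.000133
δP/P = √(0.00957) = 0.0978
P = 8410 Pa, so δP = 0.0978 × 8410 = 823 Pa.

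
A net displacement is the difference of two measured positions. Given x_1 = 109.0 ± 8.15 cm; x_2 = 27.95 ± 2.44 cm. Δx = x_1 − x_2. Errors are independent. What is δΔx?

8.51 cm

Absolute uncertainties add in quadrature for a linear combination:
  (δx_1)² = 66.4;  (δx_2)² = 5.95
δΔx = √(72.4) = 8.51 cm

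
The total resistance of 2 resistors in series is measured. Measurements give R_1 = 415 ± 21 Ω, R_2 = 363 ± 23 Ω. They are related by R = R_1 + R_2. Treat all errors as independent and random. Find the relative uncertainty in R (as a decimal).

0.0400

R is a linear combination, so absolute uncertainties add in quadrature:
  (δR_1)² = 441;  (δR_2)² = 529
δR = √(970) = 31.1 Ω
R = 778 Ω, so δR/R = 31.1/778 = 0.0400.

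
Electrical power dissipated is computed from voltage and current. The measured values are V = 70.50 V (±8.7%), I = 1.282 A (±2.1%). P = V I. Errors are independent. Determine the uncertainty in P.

P is a product of powers, so relative uncertainties combine in quadrature:
  (1·δV/V)² = (1×0.0870)² = 0.00757;  (1·δI/I)² = (1×0.0210)² = 0.000441
δP/P = √(0.00801) = 0.0895
P = 90.38 W, so δP = 0.0895 × 90.38 = 8.09 W.

8.09 W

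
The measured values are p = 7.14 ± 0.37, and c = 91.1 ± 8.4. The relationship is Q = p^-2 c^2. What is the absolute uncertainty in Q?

For a monomial Q ∝ p^-2, c^2, fractional errors add in quadrature:
  (-2·δp/p)² = (-2×0.0518)² = 0.0107;  (2·δc/c)² = (2×0.0922)² = 0.0340
δQ/Q = √(0.0447) = 0.212
Q = 163, so δQ = 0.212 × 163 = 34.4.

34.4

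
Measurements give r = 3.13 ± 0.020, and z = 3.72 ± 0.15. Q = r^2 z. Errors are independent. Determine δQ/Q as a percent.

4.23%

Since Q is a product/quotient, work with relative uncertainties:
  (2·δr/r)² = (2×0.00639)² = 0.000163;  (1·δz/z)² = (1×0.0403)² = 0.00163
δQ/Q = √(0.00179) = 0.0423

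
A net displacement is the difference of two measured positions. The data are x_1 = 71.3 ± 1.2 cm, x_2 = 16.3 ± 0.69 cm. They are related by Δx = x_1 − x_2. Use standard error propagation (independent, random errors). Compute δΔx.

1.38 cm

For a sum/difference, combine absolute errors in quadrature:
  (δx_1)² = 1.44;  (δx_2)² = 0.476
δΔx = √(1.92) = 1.38 cm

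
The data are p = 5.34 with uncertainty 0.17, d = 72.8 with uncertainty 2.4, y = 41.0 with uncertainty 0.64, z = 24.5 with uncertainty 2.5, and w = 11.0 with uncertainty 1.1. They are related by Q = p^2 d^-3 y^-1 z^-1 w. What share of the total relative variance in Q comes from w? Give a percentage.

29.0%

(δQ/Q)² = (2·δp/p)² + (-3·δd/d)² + (-1·δy/y)² + (-1·δz/z)² + (1·δw/w)²
  p term: (2×0.0318)² = 0.00405
  d term: (-3×0.0330)² = 0.00978
  y term: (-1×0.0156)² = 0.000244
  z term: (-1×0.102)² = 0.0104
  w term: (1×0.100)² = 0.0100
Total = 0.0345. Share from w = 0.0100/0.0345 = 0.290.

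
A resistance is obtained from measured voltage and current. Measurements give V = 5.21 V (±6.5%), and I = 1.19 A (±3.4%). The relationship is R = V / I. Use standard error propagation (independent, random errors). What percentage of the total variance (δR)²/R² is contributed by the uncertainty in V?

78.5%

(δR/R)² = (1·δV/V)² + (-1·δI/I)²
  V term: (1×0.0650)² = 0.00423
  I term: (-1×0.0340)² = 0.00116
Total = 0.00538. Share from V = 0.00423/0.00538 = 0.785.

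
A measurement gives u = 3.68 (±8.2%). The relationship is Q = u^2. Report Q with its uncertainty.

13.5 ± 2.22

Q ∝ u^2, so δQ/Q = |2| · δu/u = 2 × 0.0820 = 0.164.
Q = 13.5, so δQ = 0.164 × 13.5 = 2.22.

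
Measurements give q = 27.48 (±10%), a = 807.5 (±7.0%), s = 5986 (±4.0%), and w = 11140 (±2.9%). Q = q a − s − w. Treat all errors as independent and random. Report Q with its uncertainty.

5064 ± 2740

Let p = q·a = 22190. δp/p = √((1·δq/q)² + (1·δa/a)²) = √(0.0100 + 0.00490) = 0.122, so δp = 2710.
Q = p − s − w: δQ = √(δp² + δs² + δw²) = √(7.34e+06 + 57300 + 1.04e+05) = 2740
Q = 5064.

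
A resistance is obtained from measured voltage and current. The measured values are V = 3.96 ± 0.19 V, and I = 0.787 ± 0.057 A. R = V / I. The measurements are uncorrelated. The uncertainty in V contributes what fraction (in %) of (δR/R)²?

30.5%

(δR/R)² = (1·δV/V)² + (-1·δI/I)²
  V term: (1×0.0480)² = 0.00230
  I term: (-1×0.0724)² = 0.00525
Total = 0.00755. Share from V = 0.00230/0.00755 = 0.305.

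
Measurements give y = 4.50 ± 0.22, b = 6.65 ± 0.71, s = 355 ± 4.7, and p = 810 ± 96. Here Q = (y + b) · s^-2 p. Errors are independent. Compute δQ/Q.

0.139

Let u = y + b = 11.2. δu = √(δy² + δb²) = √(0.0484 + 0.504) = 0.743, so δu/u = 0.0667.
Q is then a monomial in u, s, p:
δQ/Q = √((δu/u)² + (-2·δs/s)² + (1·δp/p)²) = √(0.00444 + 0.000701 + 0.0140) = 0.139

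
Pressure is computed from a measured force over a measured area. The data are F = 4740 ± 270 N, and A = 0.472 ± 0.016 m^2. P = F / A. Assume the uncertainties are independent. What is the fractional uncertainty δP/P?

Since P is a product/quotient, work with relative uncertainties:
  (1·δF/F)² = (1×0.0570)² = 0.00324;  (-1·δA/A)² = (-1×0.0339)² = 0.00115
δP/P = √(0.00439) = 0.0663

0.0663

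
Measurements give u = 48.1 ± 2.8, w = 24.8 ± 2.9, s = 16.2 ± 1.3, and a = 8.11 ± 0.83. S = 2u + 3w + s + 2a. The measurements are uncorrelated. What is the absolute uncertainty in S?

For a sum/difference, combine absolute errors in quadrature:
  (2·δu)² = 31.4;  (3·δw)² = 75.7;  (δs)² = 1.69;  (2·δa)² = 2.76
δS = √(111) = 10.6

10.6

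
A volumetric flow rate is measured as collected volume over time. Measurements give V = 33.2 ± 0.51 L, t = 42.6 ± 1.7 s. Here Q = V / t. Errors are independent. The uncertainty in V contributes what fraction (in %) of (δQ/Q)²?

12.9%

(δQ/Q)² = (1·δV/V)² + (-1·δt/t)²
  V term: (1×0.0154)² = 0.000236
  t term: (-1×0.0399)² = 0.00159
Total = 0.00183. Share from V = 0.000236/0.00183 = 0.129.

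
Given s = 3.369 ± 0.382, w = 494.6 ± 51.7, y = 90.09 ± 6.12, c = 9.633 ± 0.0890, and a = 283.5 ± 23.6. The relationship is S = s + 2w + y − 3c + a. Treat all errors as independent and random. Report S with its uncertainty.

Absolute uncertainties add in quadrature for a linear combination:
  (δs)² = 0.146;  (2·δw)² = 10700;  (δy)² = 37.5;  (3·δc)² = 0.0713;  (δa)² = 557
δS = √(11300) = 106
S = 1337.

1337 ± 106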